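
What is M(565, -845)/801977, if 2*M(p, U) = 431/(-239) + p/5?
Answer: 1208/17424773 ≈ 6.9327e-5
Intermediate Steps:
M(p, U) = -431/478 + p/10 (M(p, U) = (431/(-239) + p/5)/2 = (431*(-1/239) + p*(1/5))/2 = (-431/239 + p/5)/2 = -431/478 + p/10)
M(565, -845)/801977 = (-431/478 + (1/10)*565)/801977 = (-431/478 + 113/2)*(1/801977) = (13288/239)*(1/801977) = 1208/17424773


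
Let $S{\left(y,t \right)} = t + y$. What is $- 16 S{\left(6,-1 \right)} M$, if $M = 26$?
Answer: $-2080$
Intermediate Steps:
$- 16 S{\left(6,-1 \right)} M = - 16 \left(-1 + 6\right) 26 = \left(-16\right) 5 \cdot 26 = \left(-80\right) 26 = -2080$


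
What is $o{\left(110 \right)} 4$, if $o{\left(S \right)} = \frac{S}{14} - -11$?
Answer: $\frac{528}{7} \approx 75.429$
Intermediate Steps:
$o{\left(S \right)} = 11 + \frac{S}{14}$ ($o{\left(S \right)} = S \frac{1}{14} + 11 = \frac{S}{14} + 11 = 11 + \frac{S}{14}$)
$o{\left(110 \right)} 4 = \left(11 + \frac{1}{14} \cdot 110\right) 4 = \left(11 + \frac{55}{7}\right) 4 = \frac{132}{7} \cdot 4 = \frac{528}{7}$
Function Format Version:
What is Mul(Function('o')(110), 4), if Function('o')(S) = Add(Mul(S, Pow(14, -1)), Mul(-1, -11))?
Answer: Rational(528, 7) ≈ 75.429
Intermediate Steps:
Function('o')(S) = Add(11, Mul(Rational(1, 14), S)) (Function('o')(S) = Add(Mul(S, Rational(1, 14)), 11) = Add(Mul(Rational(1, 14), S), 11) = Add(11, Mul(Rational(1, 14), S)))
Mul(Function('o')(110), 4) = Mul(Add(11, Mul(Rational(1, 14), 110)), 4) = Mul(Add(11, Rational(55, 7)), 4) = Mul(Rational(132, 7), 4) = Rational(528, 7)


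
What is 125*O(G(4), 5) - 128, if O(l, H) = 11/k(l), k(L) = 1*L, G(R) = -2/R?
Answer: -2878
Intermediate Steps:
k(L) = L
O(l, H) = 11/l
125*O(G(4), 5) - 128 = 125*(11/((-2/4))) - 128 = 125*(11/((-2*¼))) - 128 = 125*(11/(-½)) - 128 = 125*(11*(-2)) - 128 = 125*(-22) - 128 = -2750 - 128 = -2878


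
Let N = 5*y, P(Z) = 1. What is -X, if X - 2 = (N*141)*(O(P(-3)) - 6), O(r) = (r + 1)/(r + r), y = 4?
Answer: 14098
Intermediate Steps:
O(r) = (1 + r)/(2*r) (O(r) = (1 + r)/((2*r)) = (1 + r)*(1/(2*r)) = (1 + r)/(2*r))
N = 20 (N = 5*4 = 20)
X = -14098 (X = 2 + (20*141)*((½)*(1 + 1)/1 - 6) = 2 + 2820*((½)*1*2 - 6) = 2 + 2820*(1 - 6) = 2 + 2820*(-5) = 2 - 14100 = -14098)
-X = -1*(-14098) = 14098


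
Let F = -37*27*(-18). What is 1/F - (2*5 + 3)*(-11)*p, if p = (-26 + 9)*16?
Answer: -699427871/17982 ≈ -38896.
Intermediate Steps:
F = 17982 (F = -999*(-18) = 17982)
p = -272 (p = -17*16 = -272)
1/F - (2*5 + 3)*(-11)*p = 1/17982 - (2*5 + 3)*(-11)*(-272) = 1/17982 - (10 + 3)*(-11)*(-272) = 1/17982 - 13*(-11)*(-272) = 1/17982 - (-143)*(-272) = 1/17982 - 1*38896 = 1/17982 - 38896 = -699427871/17982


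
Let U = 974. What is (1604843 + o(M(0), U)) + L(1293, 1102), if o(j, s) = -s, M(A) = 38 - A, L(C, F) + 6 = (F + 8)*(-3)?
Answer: 1600533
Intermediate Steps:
L(C, F) = -30 - 3*F (L(C, F) = -6 + (F + 8)*(-3) = -6 + (8 + F)*(-3) = -6 + (-24 - 3*F) = -30 - 3*F)
(1604843 + o(M(0), U)) + L(1293, 1102) = (1604843 - 1*974) + (-30 - 3*1102) = (1604843 - 974) + (-30 - 3306) = 1603869 - 3336 = 1600533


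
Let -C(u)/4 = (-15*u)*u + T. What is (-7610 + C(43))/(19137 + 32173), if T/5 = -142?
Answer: 10617/5131 ≈ 2.0692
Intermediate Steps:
T = -710 (T = 5*(-142) = -710)
C(u) = 2840 + 60*u² (C(u) = -4*((-15*u)*u - 710) = -4*(-15*u² - 710) = -4*(-710 - 15*u²) = 2840 + 60*u²)
(-7610 + C(43))/(19137 + 32173) = (-7610 + (2840 + 60*43²))/(19137 + 32173) = (-7610 + (2840 + 60*1849))/51310 = (-7610 + (2840 + 110940))*(1/51310) = (-7610 + 113780)*(1/51310) = 106170*(1/51310) = 10617/5131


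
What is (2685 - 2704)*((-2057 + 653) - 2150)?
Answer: 67526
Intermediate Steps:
(2685 - 2704)*((-2057 + 653) - 2150) = -19*(-1404 - 2150) = -19*(-3554) = 67526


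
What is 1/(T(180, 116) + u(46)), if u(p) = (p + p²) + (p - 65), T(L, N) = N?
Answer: 1/2259 ≈ 0.00044267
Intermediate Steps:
u(p) = -65 + p² + 2*p (u(p) = (p + p²) + (-65 + p) = -65 + p² + 2*p)
1/(T(180, 116) + u(46)) = 1/(116 + (-65 + 46² + 2*46)) = 1/(116 + (-65 + 2116 + 92)) = 1/(116 + 2143) = 1/2259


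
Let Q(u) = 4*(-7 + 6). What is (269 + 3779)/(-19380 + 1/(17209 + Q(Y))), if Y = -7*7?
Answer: -69645840/333432899 ≈ -0.20888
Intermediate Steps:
Y = -49
Q(u) = -4 (Q(u) = 4*(-1) = -4)
(269 + 3779)/(-19380 + 1/(17209 + Q(Y))) = (269 + 3779)/(-19380 + 1/(17209 - 4)) = 4048/(-19380 + 1/17205) = 4048/(-333432899/17205) = 4048*(-17205/333432899) = -69645840/333432899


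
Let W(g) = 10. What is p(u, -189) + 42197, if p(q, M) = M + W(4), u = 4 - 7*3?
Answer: 42018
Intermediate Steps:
u = -17 (u = 4 - 21 = -17)
p(q, M) = 10 + M (p(q, M) = M + 10 = 10 + M)
p(u, -189) + 42197 = (10 - 189) + 42197 = -179 + 42197 = 42018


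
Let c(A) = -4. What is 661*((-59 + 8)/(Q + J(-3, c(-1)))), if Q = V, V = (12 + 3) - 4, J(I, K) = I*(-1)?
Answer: -33711/14 ≈ -2407.9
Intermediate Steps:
J(I, K) = -I
V = 11 (V = 15 - 4 = 11)
Q = 11
661*((-59 + 8)/(Q + J(-3, c(-1)))) = 661*((-59 + 8)/(11 - 1*(-3))) = 661*(-51/(11 + 3)) = 661*(-51/14) = -33711/14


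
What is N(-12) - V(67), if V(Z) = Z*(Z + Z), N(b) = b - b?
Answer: -8978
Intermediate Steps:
N(b) = 0
V(Z) = 2*Z**2 (V(Z) = Z*(2*Z) = 2*Z**2)
N(-12) - V(67) = 0 - 2*67**2 = 0 - 2*4489 = 0 - 1*8978 = 0 - 8978 = -8978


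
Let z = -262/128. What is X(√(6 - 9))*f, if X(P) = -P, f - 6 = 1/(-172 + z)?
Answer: -66770*I*√3/11139 ≈ -10.382*I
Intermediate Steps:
z = -131/64 (z = -262*1/128 = -131/64 ≈ -2.0469)
f = 66770/11139 (f = 6 + 1/(-172 - 131/64) = 6 + 1/(-11139/64) = 6 - 64/11139 = 66770/11139 ≈ 5.9943)
X(√(6 - 9))*f = -√(6 - 9)*(66770/11139) = -√(-3)*(66770/11139) = -I*√3*(66770/11139) = -66770*I*√3/11139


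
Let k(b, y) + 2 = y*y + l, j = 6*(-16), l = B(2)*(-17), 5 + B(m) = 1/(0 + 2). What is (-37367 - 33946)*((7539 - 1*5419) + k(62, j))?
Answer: -1627433973/2 ≈ -8.1372e+8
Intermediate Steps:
B(m) = -9/2 (B(m) = -5 + 1/(0 + 2) = -5 + 1/2 = -5 + ½ = -9/2)
l = 153/2 (l = -9/2*(-17) = 153/2 ≈ 76.500)
j = -96
k(b, y) = 149/2 + y² (k(b, y) = -2 + (y*y + 153/2) = -2 + (y² + 153/2) = -2 + (153/2 + y²) = 149/2 + y²)
(-37367 - 33946)*((7539 - 1*5419) + k(62, j)) = (-37367 - 33946)*((7539 - 1*5419) + (149/2 + (-96)²)) = -71313*((7539 - 5419) + (149/2 + 9216)) = -71313*(2120 + 18581/2) = -71313*22821/2 = -1627433973/2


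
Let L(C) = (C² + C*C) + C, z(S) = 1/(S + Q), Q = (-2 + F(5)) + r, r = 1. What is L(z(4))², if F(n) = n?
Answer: 25/1024 ≈ 0.024414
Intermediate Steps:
Q = 4 (Q = (-2 + 5) + 1 = 3 + 1 = 4)
z(S) = 1/(4 + S) (z(S) = 1/(S + 4) = 1/(4 + S))
L(C) = C + 2*C² (L(C) = (C² + C²) + C = 2*C² + C = C + 2*C²)
L(z(4))² = ((1 + 2/(4 + 4))/(4 + 4))² = ((1 + 2/8)/8)² = ((1 + 2*(⅛))/8)² = ((1 + ¼)/8)² = ((⅛)*(5/4))² = (5/32)² = 25/1024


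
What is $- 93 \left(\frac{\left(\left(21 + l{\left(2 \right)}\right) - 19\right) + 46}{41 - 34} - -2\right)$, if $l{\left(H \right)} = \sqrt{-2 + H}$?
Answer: $- \frac{5766}{7} \approx -823.71$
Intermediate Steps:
$- 93 \left(\frac{\left(\left(21 + l{\left(2 \right)}\right) - 19\right) + 46}{41 - 34} - -2\right) = - 93 \left(\frac{\left(\left(21 + \sqrt{-2 + 2}\right) - 19\right) + 46}{41 - 34} - -2\right) = - 93 \left(\frac{\left(\left(21 + \sqrt{0}\right) - 19\right) + 46}{7} + \left(-17 + 19\right)\right) = - 93 \left(\left(\left(\left(21 + 0\right) - 19\right) + 46\right) \frac{1}{7} + 2\right) = - 93 \left(\left(\left(21 - 19\right) + 46\right) \frac{1}{7} + 2\right) = - 93 \left(\left(2 + 46\right) \frac{1}{7} + 2\right) = - 93 \left(48 \cdot \frac{1}{7} + 2\right) = - 93 \left(\frac{48}{7} + 2\right) = \left(-93\right) \frac{62}{7} = - \frac{5766}{7}$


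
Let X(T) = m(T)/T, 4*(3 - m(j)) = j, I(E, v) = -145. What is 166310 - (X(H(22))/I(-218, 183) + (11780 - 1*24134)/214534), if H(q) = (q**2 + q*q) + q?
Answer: 1707247879143379/10265451900 ≈ 1.6631e+5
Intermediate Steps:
H(q) = q + 2*q**2 (H(q) = (q**2 + q**2) + q = 2*q**2 + q = q + 2*q**2)
m(j) = 3 - j/4
X(T) = (3 - T/4)/T
166310 - (X(H(22))/I(-218, 183) + (11780 - 1*24134)/214534) = 166310 - (((12 - 22*(1 + 2*22))/(4*((22*(1 + 2*22)))))/(-145) + (11780 - 1*24134)/214534) = 166310 - (((12 - 22*(1 + 44))/(4*((22*(1 + 44)))))*(-1/145) + (11780 - 24134)*(1/214534)) = 166310 - (((12 - 22*45)/(4*((22*45))))*(-1/145) - 12354*1/214534) = 166310 - (((1/4)*(12 - 1*990)/990)*(-1/145) - 6177/107267) = 166310 - (((1/4)*(1/990)*(12 - 990))*(-1/145) - 6177/107267) = 166310 - (((1/4)*(1/990)*(-978))*(-1/145) - 6177/107267) = 166310 - (-163/660*(-1/145) - 6177/107267) = 166310 - (163/95700 - 6177/107267) = 166310 - 1*(-573654379/10265451900) = 166310 + 573654379/10265451900 = 1707247879143379/10265451900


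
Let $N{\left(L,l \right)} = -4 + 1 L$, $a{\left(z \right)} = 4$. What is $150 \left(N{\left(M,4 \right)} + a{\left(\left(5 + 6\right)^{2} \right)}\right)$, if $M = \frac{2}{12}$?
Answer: $25$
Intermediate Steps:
$M = \frac{1}{6}$ ($M = 2 \cdot \frac{1}{12} = \frac{1}{6} \approx 0.16667$)
$N{\left(L,l \right)} = -4 + L$
$150 \left(N{\left(M,4 \right)} + a{\left(\left(5 + 6\right)^{2} \right)}\right) = 150 \left(\left(-4 + \frac{1}{6}\right) + 4\right) = 150 \left(- \frac{23}{6} + 4\right) = 150 \cdot \frac{1}{6} = 25$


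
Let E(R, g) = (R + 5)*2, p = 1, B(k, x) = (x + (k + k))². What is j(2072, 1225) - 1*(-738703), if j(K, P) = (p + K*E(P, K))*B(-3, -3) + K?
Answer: 413607576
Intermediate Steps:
B(k, x) = (x + 2*k)²
E(R, g) = 10 + 2*R (E(R, g) = (5 + R)*2 = 10 + 2*R)
j(K, P) = 81 + K + 81*K*(10 + 2*P) (j(K, P) = (1 + K*(10 + 2*P))*(-3 + 2*(-3))² + K = (1 + K*(10 + 2*P))*(-3 - 6)² + K = (1 + K*(10 + 2*P))*(-9)² + K = (1 + K*(10 + 2*P))*81 + K = (81 + 81*K*(10 + 2*P)) + K = 81 + K + 81*K*(10 + 2*P))
j(2072, 1225) - 1*(-738703) = (81 + 2072 + 162*2072*(5 + 1225)) - 1*(-738703) = (81 + 2072 + 162*2072*1230) + 738703 = (81 + 2072 + 412866720) + 738703 = 412868873 + 738703 = 413607576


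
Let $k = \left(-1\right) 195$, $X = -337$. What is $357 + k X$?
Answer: $66072$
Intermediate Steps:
$k = -195$
$357 + k X = 357 - -65715 = 357 + 65715 = 66072$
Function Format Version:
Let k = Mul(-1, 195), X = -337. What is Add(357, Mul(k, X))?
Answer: 66072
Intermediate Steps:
k = -195
Add(357, Mul(k, X)) = Add(357, Mul(-195, -337)) = Add(357, 65715) = 66072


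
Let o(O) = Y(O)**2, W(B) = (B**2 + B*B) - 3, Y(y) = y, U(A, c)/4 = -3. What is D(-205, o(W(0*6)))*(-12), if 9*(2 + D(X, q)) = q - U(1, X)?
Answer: -4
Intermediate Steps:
U(A, c) = -12 (U(A, c) = 4*(-3) = -12)
W(B) = -3 + 2*B**2 (W(B) = (B**2 + B**2) - 3 = 2*B**2 - 3 = -3 + 2*B**2)
o(O) = O**2
D(X, q) = -2/3 + q/9 (D(X, q) = -2 + (q - 1*(-12))/9 = -2 + (q + 12)/9 = -2 + (12 + q)/9 = -2 + (4/3 + q/9) = -2/3 + q/9)
D(-205, o(W(0*6)))*(-12) = (-2/3 + (-3 + 2*(0*6)**2)**2/9)*(-12) = (-2/3 + (-3 + 2*0**2)**2/9)*(-12) = (-2/3 + (-3 + 2*0)**2/9)*(-12) = (-2/3 + (-3 + 0)**2/9)*(-12) = (-2/3 + (1/9)*(-3)**2)*(-12) = (-2/3 + (1/9)*9)*(-12) = (-2/3 + 1)*(-12) = (1/3)*(-12) = -4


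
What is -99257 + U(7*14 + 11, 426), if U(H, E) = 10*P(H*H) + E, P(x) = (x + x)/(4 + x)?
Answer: -234873763/2377 ≈ -98811.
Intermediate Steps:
P(x) = 2*x/(4 + x) (P(x) = (2*x)/(4 + x) = 2*x/(4 + x))
U(H, E) = E + 20*H²/(4 + H²) (U(H, E) = 10*(2*(H*H)/(4 + H*H)) + E = 10*(2*H²/(4 + H²)) + E = 20*H²/(4 + H²) + E = E + 20*H²/(4 + H²))
-99257 + U(7*14 + 11, 426) = -99257 + (20*(7*14 + 11)² + 426*(4 + (7*14 + 11)²))/(4 + (7*14 + 11)²) = -99257 + (20*(98 + 11)² + 426*(4 + (98 + 11)²))/(4 + (98 + 11)²) = -99257 + (20*109² + 426*(4 + 109²))/(4 + 109²) = -99257 + (20*11881 + 426*(4 + 11881))/(4 + 11881) = -99257 + (237620 + 426*11885)/11885 = -99257 + (237620 + 5063010)/11885 = -99257 + (1/11885)*5300630 = -99257 + 1060126/2377 = -234873763/2377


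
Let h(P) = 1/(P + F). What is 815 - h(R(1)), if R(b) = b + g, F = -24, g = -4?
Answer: 22006/27 ≈ 815.04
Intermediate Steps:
R(b) = -4 + b (R(b) = b - 4 = -4 + b)
h(P) = 1/(-24 + P) (h(P) = 1/(P - 24) = 1/(-24 + P))
815 - h(R(1)) = 815 - 1/(-24 + (-4 + 1)) = 815 - 1/(-24 - 3) = 815 - 1/(-27) = 815 - 1*(-1/27) = 815 + 1/27 = 22006/27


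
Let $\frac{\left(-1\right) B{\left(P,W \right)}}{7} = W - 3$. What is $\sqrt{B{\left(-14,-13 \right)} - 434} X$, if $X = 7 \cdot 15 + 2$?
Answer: $107 i \sqrt{322} \approx 1920.0 i$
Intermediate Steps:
$B{\left(P,W \right)} = 21 - 7 W$ ($B{\left(P,W \right)} = - 7 \left(W - 3\right) = - 7 \left(-3 + W\right) = 21 - 7 W$)
$X = 107$ ($X = 105 + 2 = 107$)
$\sqrt{B{\left(-14,-13 \right)} - 434} X = \sqrt{\left(21 - -91\right) - 434} \cdot 107 = \sqrt{\left(21 + 91\right) - 434} \cdot 107 = \sqrt{112 - 434} \cdot 107 = \sqrt{-322} \cdot 107 = i \sqrt{322} \cdot 107 = 107 i \sqrt{322}$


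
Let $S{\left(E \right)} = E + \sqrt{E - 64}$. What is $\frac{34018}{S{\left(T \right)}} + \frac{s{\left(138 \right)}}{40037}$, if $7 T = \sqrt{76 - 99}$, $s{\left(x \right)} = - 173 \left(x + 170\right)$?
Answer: $- \frac{53284}{40037} + \frac{34018}{\sqrt{-64 + \frac{i \sqrt{23}}{7}} + \frac{i \sqrt{23}}{7}} \approx 17.979 - 3916.7 i$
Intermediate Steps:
$s{\left(x \right)} = -29410 - 173 x$ ($s{\left(x \right)} = - 173 \left(170 + x\right) = -29410 - 173 x$)
$T = \frac{i \sqrt{23}}{7}$ ($T = \frac{\sqrt{76 - 99}}{7} = \frac{\sqrt{-23}}{7} = \frac{i \sqrt{23}}{7} \approx 0.68512 i$)
$S{\left(E \right)} = E + \sqrt{-64 + E}$
$\frac{34018}{S{\left(T \right)}} + \frac{s{\left(138 \right)}}{40037} = \frac{34018}{\frac{i \sqrt{23}}{7} + \sqrt{-64 + \frac{i \sqrt{23}}{7}}} + \frac{-29410 - 23874}{40037} = \frac{34018}{\sqrt{-64 + \frac{i \sqrt{23}}{7}} + \frac{i \sqrt{23}}{7}} + \left(-29410 - 23874\right) \frac{1}{40037} = \frac{34018}{\sqrt{-64 + \frac{i \sqrt{23}}{7}} + \frac{i \sqrt{23}}{7}} - \frac{53284}{40037} = - \frac{53284}{40037} + \frac{34018}{\sqrt{-64 + \frac{i \sqrt{23}}{7}} + \frac{i \sqrt{23}}{7}}$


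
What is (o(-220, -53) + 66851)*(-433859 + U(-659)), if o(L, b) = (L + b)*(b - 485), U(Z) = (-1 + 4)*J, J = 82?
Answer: -92673938425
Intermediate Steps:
U(Z) = 246 (U(Z) = (-1 + 4)*82 = 3*82 = 246)
o(L, b) = (-485 + b)*(L + b) (o(L, b) = (L + b)*(-485 + b) = (-485 + b)*(L + b))
(o(-220, -53) + 66851)*(-433859 + U(-659)) = (((-53)² - 485*(-220) - 485*(-53) - 220*(-53)) + 66851)*(-433859 + 246) = ((2809 + 106700 + 25705 + 11660) + 66851)*(-433613) = (146874 + 66851)*(-433613) = 213725*(-433613) = -92673938425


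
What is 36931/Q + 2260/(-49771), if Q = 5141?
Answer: 1826474141/255872711 ≈ 7.1382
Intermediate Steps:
36931/Q + 2260/(-49771) = 36931/5141 + 2260/(-49771) = 36931*(1/5141) + 2260*(-1/49771) = 36931/5141 - 2260/49771 = 1826474141/255872711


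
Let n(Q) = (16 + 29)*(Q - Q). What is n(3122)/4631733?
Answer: 0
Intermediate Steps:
n(Q) = 0 (n(Q) = 45*0 = 0)
n(3122)/4631733 = 0/4631733 = 0*(1/4631733) = 0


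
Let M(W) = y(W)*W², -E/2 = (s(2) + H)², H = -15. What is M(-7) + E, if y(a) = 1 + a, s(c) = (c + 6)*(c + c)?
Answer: -872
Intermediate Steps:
s(c) = 2*c*(6 + c) (s(c) = (6 + c)*(2*c) = 2*c*(6 + c))
E = -578 (E = -2*(2*2*(6 + 2) - 15)² = -2*(2*2*8 - 15)² = -2*(32 - 15)² = -2*17² = -2*289 = -578)
M(W) = W²*(1 + W) (M(W) = (1 + W)*W² = W²*(1 + W))
M(-7) + E = (-7)²*(1 - 7) - 578 = 49*(-6) - 578 = -294 - 578 = -872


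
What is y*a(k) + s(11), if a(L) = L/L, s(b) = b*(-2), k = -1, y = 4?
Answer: -18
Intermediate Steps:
s(b) = -2*b
a(L) = 1
y*a(k) + s(11) = 4*1 - 2*11 = 4 - 22 = -18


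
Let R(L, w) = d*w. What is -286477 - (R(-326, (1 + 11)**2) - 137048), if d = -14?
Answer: -147413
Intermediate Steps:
R(L, w) = -14*w
-286477 - (R(-326, (1 + 11)**2) - 137048) = -286477 - (-14*(1 + 11)**2 - 137048) = -286477 - (-14*12**2 - 137048) = -286477 - (-14*144 - 137048) = -286477 - (-2016 - 137048) = -286477 - 1*(-139064) = -286477 + 139064 = -147413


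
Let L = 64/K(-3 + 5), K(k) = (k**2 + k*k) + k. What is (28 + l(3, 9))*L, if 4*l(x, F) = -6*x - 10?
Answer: 672/5 ≈ 134.40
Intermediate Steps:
K(k) = k + 2*k**2 (K(k) = (k**2 + k**2) + k = 2*k**2 + k = k + 2*k**2)
l(x, F) = -5/2 - 3*x/2 (l(x, F) = (-6*x - 10)/4 = (-10 - 6*x)/4 = -5/2 - 3*x/2)
L = 32/5 (L = 64/(((-3 + 5)*(1 + 2*(-3 + 5)))) = 64/((2*(1 + 2*2))) = 64/((2*(1 + 4))) = 64/((2*5)) = 64/10 = 64*(1/10) = 32/5 ≈ 6.4000)
(28 + l(3, 9))*L = (28 + (-5/2 - 3/2*3))*(32/5) = (28 + (-5/2 - 9/2))*(32/5) = (28 - 7)*(32/5) = 21*(32/5) = 672/5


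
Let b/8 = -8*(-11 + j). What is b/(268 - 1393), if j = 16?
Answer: 64/225 ≈ 0.28444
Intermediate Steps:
b = -320 (b = 8*(-8*(-11 + 16)) = 8*(-8*5) = 8*(-40) = -320)
b/(268 - 1393) = -320/(268 - 1393) = -320/(-1125) = -1/1125*(-320) = 64/225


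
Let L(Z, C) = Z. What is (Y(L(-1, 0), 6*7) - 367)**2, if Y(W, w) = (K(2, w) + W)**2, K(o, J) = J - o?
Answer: 1331716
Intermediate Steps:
Y(W, w) = (-2 + W + w)**2 (Y(W, w) = ((w - 1*2) + W)**2 = ((w - 2) + W)**2 = ((-2 + w) + W)**2 = (-2 + W + w)**2)
(Y(L(-1, 0), 6*7) - 367)**2 = ((-2 - 1 + 6*7)**2 - 367)**2 = ((-2 - 1 + 42)**2 - 367)**2 = (39**2 - 367)**2 = (1521 - 367)**2 = 1154**2 = 1331716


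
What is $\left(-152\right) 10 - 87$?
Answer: $-1607$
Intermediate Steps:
$\left(-152\right) 10 - 87 = -1520 - 87 = -1607$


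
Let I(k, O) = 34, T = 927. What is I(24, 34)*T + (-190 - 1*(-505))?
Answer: 31833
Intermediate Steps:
I(24, 34)*T + (-190 - 1*(-505)) = 34*927 + (-190 - 1*(-505)) = 31518 + (-190 + 505) = 31518 + 315 = 31833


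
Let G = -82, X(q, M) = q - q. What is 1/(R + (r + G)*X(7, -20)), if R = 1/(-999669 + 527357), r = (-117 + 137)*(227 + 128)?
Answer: -472312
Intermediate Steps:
X(q, M) = 0
r = 7100 (r = 20*355 = 7100)
R = -1/472312 (R = 1/(-472312) = -1/472312 ≈ -2.1172e-6)
1/(R + (r + G)*X(7, -20)) = 1/(-1/472312 + (7100 - 82)*0) = 1/(-1/472312 + 7018*0) = 1/(-1/472312 + 0) = 1/(-1/472312) = -472312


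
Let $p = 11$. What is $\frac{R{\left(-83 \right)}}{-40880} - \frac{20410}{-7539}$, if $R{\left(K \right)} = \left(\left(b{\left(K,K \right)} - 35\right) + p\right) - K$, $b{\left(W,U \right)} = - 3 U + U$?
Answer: $\frac{23790415}{8805552} \approx 2.7018$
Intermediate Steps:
$b{\left(W,U \right)} = - 2 U$
$R{\left(K \right)} = -24 - 3 K$ ($R{\left(K \right)} = \left(\left(- 2 K - 35\right) + 11\right) - K = \left(\left(-35 - 2 K\right) + 11\right) - K = \left(-24 - 2 K\right) - K = -24 - 3 K$)
$\frac{R{\left(-83 \right)}}{-40880} - \frac{20410}{-7539} = \frac{-24 - -249}{-40880} - \frac{20410}{-7539} = \left(-24 + 249\right) \left(- \frac{1}{40880}\right) - - \frac{20410}{7539} = 225 \left(- \frac{1}{40880}\right) + \frac{20410}{7539} = - \frac{45}{8176} + \frac{20410}{7539} = \frac{23790415}{8805552}$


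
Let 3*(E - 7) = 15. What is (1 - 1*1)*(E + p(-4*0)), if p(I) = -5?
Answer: 0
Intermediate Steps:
E = 12 (E = 7 + (⅓)*15 = 7 + 5 = 12)
(1 - 1*1)*(E + p(-4*0)) = (1 - 1*1)*(12 - 5) = (1 - 1)*7 = 0*7 = 0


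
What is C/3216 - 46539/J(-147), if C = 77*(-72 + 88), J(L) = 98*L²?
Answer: 17078575/47294898 ≈ 0.36111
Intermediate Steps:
C = 1232 (C = 77*16 = 1232)
C/3216 - 46539/J(-147) = 1232/3216 - 46539/(98*(-147)²) = 1232*(1/3216) - 46539/(98*21609) = 77/201 - 46539/2117682 = 77/201 - 46539*1/2117682 = 77/201 - 5171/235298 = 17078575/47294898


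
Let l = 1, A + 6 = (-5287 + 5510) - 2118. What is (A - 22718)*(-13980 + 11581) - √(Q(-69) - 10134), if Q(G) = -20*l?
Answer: 59060981 - I*√10154 ≈ 5.9061e+7 - 100.77*I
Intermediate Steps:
A = -1901 (A = -6 + ((-5287 + 5510) - 2118) = -6 + (223 - 2118) = -6 - 1895 = -1901)
Q(G) = -20 (Q(G) = -20*1 = -20)
(A - 22718)*(-13980 + 11581) - √(Q(-69) - 10134) = (-1901 - 22718)*(-13980 + 11581) - √(-20 - 10134) = -24619*(-2399) - √(-10154) = 59060981 - I*√10154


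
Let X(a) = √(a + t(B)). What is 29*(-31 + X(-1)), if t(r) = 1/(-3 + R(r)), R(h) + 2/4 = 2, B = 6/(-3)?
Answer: -899 + 29*I*√15/3 ≈ -899.0 + 37.439*I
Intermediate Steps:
B = -2 (B = 6*(-⅓) = -2)
R(h) = 3/2 (R(h) = -½ + 2 = 3/2)
t(r) = -⅔ (t(r) = 1/(-3 + 3/2) = 1/(-3/2) = -⅔)
X(a) = √(-⅔ + a) (X(a) = √(a - ⅔) = √(-⅔ + a))
29*(-31 + X(-1)) = 29*(-31 + √(-6 + 9*(-1))/3) = 29*(-31 + √(-6 - 9)/3) = 29*(-31 + √(-15)/3) = 29*(-31 + (I*√15)/3) = 29*(-31 + I*√15/3) = -899 + 29*I*√15/3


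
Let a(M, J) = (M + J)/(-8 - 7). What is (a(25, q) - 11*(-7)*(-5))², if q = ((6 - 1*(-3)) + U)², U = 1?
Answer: 1392400/9 ≈ 1.5471e+5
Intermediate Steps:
q = 100 (q = ((6 - 1*(-3)) + 1)² = ((6 + 3) + 1)² = (9 + 1)² = 10² = 100)
a(M, J) = -J/15 - M/15 (a(M, J) = (J + M)/(-15) = (J + M)*(-1/15) = -J/15 - M/15)
(a(25, q) - 11*(-7)*(-5))² = ((-1/15*100 - 1/15*25) - 11*(-7)*(-5))² = ((-20/3 - 5/3) + 77*(-5))² = (-25/3 - 385)² = (-1180/3)² = 1392400/9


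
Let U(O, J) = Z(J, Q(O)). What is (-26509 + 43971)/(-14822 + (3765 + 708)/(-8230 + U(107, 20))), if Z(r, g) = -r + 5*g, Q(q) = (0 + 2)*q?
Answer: -125377160/106426433 ≈ -1.1781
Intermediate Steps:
Q(q) = 2*q
U(O, J) = -J + 10*O (U(O, J) = -J + 5*(2*O) = -J + 10*O)
(-26509 + 43971)/(-14822 + (3765 + 708)/(-8230 + U(107, 20))) = (-26509 + 43971)/(-14822 + (3765 + 708)/(-8230 + (-1*20 + 10*107))) = 17462/(-14822 + 4473/(-8230 + (-20 + 1070))) = 17462/(-14822 + 4473/(-8230 + 1050)) = 17462/(-14822 + 4473/(-7180)) = 17462/(-14822 + 4473*(-1/7180)) = 17462/(-14822 - 4473/7180) = 17462/(-106426433/7180) = 17462*(-7180/106426433) = -125377160/106426433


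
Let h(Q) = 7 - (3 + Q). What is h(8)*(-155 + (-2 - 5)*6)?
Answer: 788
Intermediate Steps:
h(Q) = 4 - Q (h(Q) = 7 + (-3 - Q) = 4 - Q)
h(8)*(-155 + (-2 - 5)*6) = (4 - 1*8)*(-155 + (-2 - 5)*6) = (4 - 8)*(-155 - 7*6) = -4*(-155 - 42) = -4*(-197) = 788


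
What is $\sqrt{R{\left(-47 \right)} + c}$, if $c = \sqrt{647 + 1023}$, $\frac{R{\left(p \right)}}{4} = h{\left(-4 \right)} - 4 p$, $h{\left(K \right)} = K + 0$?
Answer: $\sqrt{736 + \sqrt{1670}} \approx 27.872$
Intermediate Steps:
$h{\left(K \right)} = K$
$R{\left(p \right)} = -16 - 16 p$ ($R{\left(p \right)} = 4 \left(-4 - 4 p\right) = -16 - 16 p$)
$c = \sqrt{1670} \approx 40.866$
$\sqrt{R{\left(-47 \right)} + c} = \sqrt{\left(-16 - -752\right) + \sqrt{1670}} = \sqrt{\left(-16 + 752\right) + \sqrt{1670}} = \sqrt{736 + \sqrt{1670}}$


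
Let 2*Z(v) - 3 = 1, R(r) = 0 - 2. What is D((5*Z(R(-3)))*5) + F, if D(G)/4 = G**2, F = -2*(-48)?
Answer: 10096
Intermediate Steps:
R(r) = -2
Z(v) = 2 (Z(v) = 3/2 + (1/2)*1 = 3/2 + 1/2 = 2)
F = 96
D(G) = 4*G**2
D((5*Z(R(-3)))*5) + F = 4*((5*2)*5)**2 + 96 = 4*(10*5)**2 + 96 = 4*50**2 + 96 = 4*2500 + 96 = 10000 + 96 = 10096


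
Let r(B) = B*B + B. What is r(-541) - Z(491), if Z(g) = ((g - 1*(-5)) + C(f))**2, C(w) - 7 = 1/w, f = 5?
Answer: 973244/25 ≈ 38930.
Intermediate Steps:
r(B) = B + B**2 (r(B) = B**2 + B = B + B**2)
C(w) = 7 + 1/w
Z(g) = (61/5 + g)**2 (Z(g) = ((g - 1*(-5)) + (7 + 1/5))**2 = ((g + 5) + (7 + 1/5))**2 = ((5 + g) + 36/5)**2 = (61/5 + g)**2)
r(-541) - Z(491) = -541*(1 - 541) - (61 + 5*491)**2/25 = -541*(-540) - (61 + 2455)**2/25 = 292140 - 2516**2/25 = 292140 - 6330256/25 = 973244/25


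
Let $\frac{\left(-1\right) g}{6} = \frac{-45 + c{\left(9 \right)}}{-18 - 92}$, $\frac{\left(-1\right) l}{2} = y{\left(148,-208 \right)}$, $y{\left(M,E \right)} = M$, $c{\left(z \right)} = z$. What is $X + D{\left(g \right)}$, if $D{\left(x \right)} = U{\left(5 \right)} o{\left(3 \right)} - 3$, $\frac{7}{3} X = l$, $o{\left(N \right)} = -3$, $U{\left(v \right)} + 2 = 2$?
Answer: $- \frac{909}{7} \approx -129.86$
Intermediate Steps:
$U{\left(v \right)} = 0$ ($U{\left(v \right)} = -2 + 2 = 0$)
$l = -296$ ($l = \left(-2\right) 148 = -296$)
$X = - \frac{888}{7}$ ($X = \frac{3}{7} \left(-296\right) = - \frac{888}{7} \approx -126.86$)
$g = - \frac{108}{55}$ ($g = - 6 \frac{-45 + 9}{-18 - 92} = - 6 \left(- \frac{36}{-110}\right) = - 6 \left(\left(-36\right) \left(- \frac{1}{110}\right)\right) = \left(-6\right) \frac{18}{55} = - \frac{108}{55} \approx -1.9636$)
$D{\left(x \right)} = -3$ ($D{\left(x \right)} = 0 \left(-3\right) - 3 = 0 - 3 = -3$)
$X + D{\left(g \right)} = - \frac{888}{7} - 3 = - \frac{909}{7}$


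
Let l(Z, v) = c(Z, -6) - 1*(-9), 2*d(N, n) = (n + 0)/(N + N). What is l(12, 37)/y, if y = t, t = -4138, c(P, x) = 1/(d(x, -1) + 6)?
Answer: -1329/600010 ≈ -0.0022150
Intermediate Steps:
d(N, n) = n/(4*N) (d(N, n) = ((n + 0)/(N + N))/2 = (n/((2*N)))/2 = (n*(1/(2*N)))/2 = (n/(2*N))/2 = n/(4*N))
c(P, x) = 1/(6 - 1/(4*x)) (c(P, x) = 1/((¼)*(-1)/x + 6) = 1/(-1/(4*x) + 6) = 1/(6 - 1/(4*x)))
y = -4138
l(Z, v) = 1329/145 (l(Z, v) = 4*(-6)/(-1 + 24*(-6)) - 1*(-9) = 4*(-6)/(-1 - 144) + 9 = 4*(-6)/(-145) + 9 = 4*(-6)*(-1/145) + 9 = 24/145 + 9 = 1329/145)
l(12, 37)/y = (1329/145)/(-4138) = (1329/145)*(-1/4138) = -1329/600010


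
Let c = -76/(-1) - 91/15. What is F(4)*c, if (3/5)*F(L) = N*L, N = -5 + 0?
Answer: -20980/9 ≈ -2331.1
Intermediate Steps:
N = -5
c = 1049/15 (c = -76*(-1) - 91*1/15 = 76 - 91/15 = 1049/15 ≈ 69.933)
F(L) = -25*L/3 (F(L) = 5*(-5*L)/3 = -25*L/3)
F(4)*c = -25/3*4*(1049/15) = -100/3*1049/15 = -20980/9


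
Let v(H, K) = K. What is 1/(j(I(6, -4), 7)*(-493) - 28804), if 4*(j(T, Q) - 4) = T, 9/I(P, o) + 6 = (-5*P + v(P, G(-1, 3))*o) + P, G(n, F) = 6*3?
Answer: -8/246121 ≈ -3.2504e-5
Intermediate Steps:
G(n, F) = 18
I(P, o) = 9/(-6 - 4*P + 18*o) (I(P, o) = 9/(-6 + ((-5*P + 18*o) + P)) = 9/(-6 + (-4*P + 18*o)) = 9/(-6 - 4*P + 18*o))
j(T, Q) = 4 + T/4
1/(j(I(6, -4), 7)*(-493) - 28804) = 1/((4 + (9/(2*(-3 - 2*6 + 9*(-4))))/4)*(-493) - 28804) = 1/((4 + (9/(2*(-3 - 12 - 36)))/4)*(-493) - 28804) = 1/((4 + ((9/2)/(-51))/4)*(-493) - 28804) = 1/((4 + ((9/2)*(-1/51))/4)*(-493) - 28804) = 1/((4 + (1/4)*(-3/34))*(-493) - 28804) = 1/((4 - 3/136)*(-493) - 28804) = 1/((541/136)*(-493) - 28804) = 1/(-15689/8 - 28804) = 1/(-246121/8) = -8/246121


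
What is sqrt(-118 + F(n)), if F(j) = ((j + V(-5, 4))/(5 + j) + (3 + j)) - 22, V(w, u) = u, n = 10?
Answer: I*sqrt(28365)/15 ≈ 11.228*I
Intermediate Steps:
F(j) = -19 + j + (4 + j)/(5 + j) (F(j) = ((j + 4)/(5 + j) + (3 + j)) - 22 = ((4 + j)/(5 + j) + (3 + j)) - 22 = (3 + j + (4 + j)/(5 + j)) - 22 = -19 + j + (4 + j)/(5 + j))
sqrt(-118 + F(n)) = sqrt(-118 + (-91 + 10**2 - 13*10)/(5 + 10)) = sqrt(-118 + (-91 + 100 - 130)/15) = sqrt(-118 + (1/15)*(-121)) = sqrt(-118 - 121/15) = sqrt(-1891/15) = I*sqrt(28365)/15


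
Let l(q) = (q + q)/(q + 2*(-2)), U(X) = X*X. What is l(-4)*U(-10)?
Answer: 100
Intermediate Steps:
U(X) = X**2
l(q) = 2*q/(-4 + q) (l(q) = (2*q)/(q - 4) = (2*q)/(-4 + q) = 2*q/(-4 + q))
l(-4)*U(-10) = (2*(-4)/(-4 - 4))*(-10)**2 = (2*(-4)/(-8))*100 = (2*(-4)*(-1/8))*100 = 1*100 = 100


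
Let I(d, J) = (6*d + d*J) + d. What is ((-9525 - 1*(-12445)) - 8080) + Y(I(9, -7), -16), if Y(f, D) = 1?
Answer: -5159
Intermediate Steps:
I(d, J) = 7*d + J*d (I(d, J) = (6*d + J*d) + d = 7*d + J*d)
((-9525 - 1*(-12445)) - 8080) + Y(I(9, -7), -16) = ((-9525 - 1*(-12445)) - 8080) + 1 = ((-9525 + 12445) - 8080) + 1 = (2920 - 8080) + 1 = -5160 + 1 = -5159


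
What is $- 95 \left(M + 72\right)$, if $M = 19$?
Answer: $-8645$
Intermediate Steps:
$- 95 \left(M + 72\right) = - 95 \left(19 + 72\right) = \left(-95\right) 91 = -8645$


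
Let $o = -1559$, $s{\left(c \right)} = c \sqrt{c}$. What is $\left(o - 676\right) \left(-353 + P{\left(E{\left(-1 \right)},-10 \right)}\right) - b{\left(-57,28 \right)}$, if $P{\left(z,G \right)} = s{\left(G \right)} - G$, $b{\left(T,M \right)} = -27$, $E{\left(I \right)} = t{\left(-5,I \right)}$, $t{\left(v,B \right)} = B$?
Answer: $766632 + 22350 i \sqrt{10} \approx 7.6663 \cdot 10^{5} + 70677.0 i$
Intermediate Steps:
$s{\left(c \right)} = c^{\frac{3}{2}}$
$E{\left(I \right)} = I$
$P{\left(z,G \right)} = G^{\frac{3}{2}} - G$
$\left(o - 676\right) \left(-353 + P{\left(E{\left(-1 \right)},-10 \right)}\right) - b{\left(-57,28 \right)} = \left(-1559 - 676\right) \left(-353 + \left(\left(-10\right)^{\frac{3}{2}} - -10\right)\right) - -27 = - 2235 \left(-353 + \left(- 10 i \sqrt{10} + 10\right)\right) + 27 = - 2235 \left(-353 + \left(10 - 10 i \sqrt{10}\right)\right) + 27 = - 2235 \left(-343 - 10 i \sqrt{10}\right) + 27 = \left(766605 + 22350 i \sqrt{10}\right) + 27 = 766632 + 22350 i \sqrt{10}$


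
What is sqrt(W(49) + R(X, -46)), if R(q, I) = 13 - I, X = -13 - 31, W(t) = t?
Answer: 6*sqrt(3) ≈ 10.392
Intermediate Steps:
X = -44
sqrt(W(49) + R(X, -46)) = sqrt(49 + (13 - 1*(-46))) = sqrt(49 + (13 + 46)) = sqrt(49 + 59) = sqrt(108) = 6*sqrt(3)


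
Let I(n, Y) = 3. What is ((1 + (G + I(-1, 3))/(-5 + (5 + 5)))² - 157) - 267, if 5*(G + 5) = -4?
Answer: -264879/625 ≈ -423.81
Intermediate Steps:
G = -29/5 (G = -5 + (⅕)*(-4) = -5 - ⅘ = -29/5 ≈ -5.8000)
((1 + (G + I(-1, 3))/(-5 + (5 + 5)))² - 157) - 267 = ((1 + (-29/5 + 3)/(-5 + (5 + 5)))² - 157) - 267 = ((1 - 14/(5*(-5 + 10)))² - 157) - 267 = ((1 - 14/5/5)² - 157) - 267 = ((1 - 14/5*⅕)² - 157) - 267 = ((1 - 14/25)² - 157) - 267 = ((11/25)² - 157) - 267 = (121/625 - 157) - 267 = -98004/625 - 267 = -264879/625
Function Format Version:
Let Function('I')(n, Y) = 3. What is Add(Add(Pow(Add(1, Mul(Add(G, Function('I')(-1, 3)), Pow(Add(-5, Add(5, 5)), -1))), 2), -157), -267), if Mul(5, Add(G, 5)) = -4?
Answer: Rational(-264879, 625) ≈ -423.81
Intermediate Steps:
G = Rational(-29, 5) (G = Add(-5, Mul(Rational(1, 5), -4)) = Add(-5, Rational(-4, 5)) = Rational(-29, 5) ≈ -5.8000)
Add(Add(Pow(Add(1, Mul(Add(G, Function('I')(-1, 3)), Pow(Add(-5, Add(5, 5)), -1))), 2), -157), -267) = Add(Add(Pow(Add(1, Mul(Add(Rational(-29, 5), 3), Pow(Add(-5, Add(5, 5)), -1))), 2), -157), -267) = Add(Add(Pow(Add(1, Mul(Rational(-14, 5), Pow(Add(-5, 10), -1))), 2), -157), -267) = Add(Add(Pow(Add(1, Mul(Rational(-14, 5), Pow(5, -1))), 2), -157), -267) = Add(Add(Pow(Add(1, Mul(Rational(-14, 5), Rational(1, 5))), 2), -157), -267) = Add(Add(Pow(Add(1, Rational(-14, 25)), 2), -157), -267) = Add(Add(Pow(Rational(11, 25), 2), -157), -267) = Add(Add(Rational(121, 625), -157), -267) = Add(Rational(-98004, 625), -267) = Rational(-264879, 625)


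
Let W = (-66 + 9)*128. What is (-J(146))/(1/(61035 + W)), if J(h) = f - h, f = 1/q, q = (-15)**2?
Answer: 196141379/25 ≈ 7.8457e+6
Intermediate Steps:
W = -7296 (W = -57*128 = -7296)
q = 225
f = 1/225 ≈ 0.0044444
J(h) = 1/225 - h
(-J(146))/(1/(61035 + W)) = (-(1/225 - 1*146))/(1/(61035 - 7296)) = (-(1/225 - 146))/(1/53739) = (-1*(-32849/225))/(1/53739) = (32849/225)*53739 = 196141379/25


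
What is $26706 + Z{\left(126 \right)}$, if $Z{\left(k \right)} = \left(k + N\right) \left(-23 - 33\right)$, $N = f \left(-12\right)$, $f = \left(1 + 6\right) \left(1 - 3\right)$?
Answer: $10242$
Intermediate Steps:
$f = -14$ ($f = 7 \left(-2\right) = -14$)
$N = 168$ ($N = \left(-14\right) \left(-12\right) = 168$)
$Z{\left(k \right)} = -9408 - 56 k$ ($Z{\left(k \right)} = \left(k + 168\right) \left(-23 - 33\right) = \left(168 + k\right) \left(-56\right) = -9408 - 56 k$)
$26706 + Z{\left(126 \right)} = 26706 - 16464 = 10242$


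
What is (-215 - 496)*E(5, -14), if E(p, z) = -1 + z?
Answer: 10665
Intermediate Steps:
(-215 - 496)*E(5, -14) = (-215 - 496)*(-1 - 14) = -711*(-15) = 10665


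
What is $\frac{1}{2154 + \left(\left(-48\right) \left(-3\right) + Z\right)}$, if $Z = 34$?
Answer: $\frac{1}{2332} \approx 0.00042882$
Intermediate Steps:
$\frac{1}{2154 + \left(\left(-48\right) \left(-3\right) + Z\right)} = \frac{1}{2154 + \left(\left(-48\right) \left(-3\right) + 34\right)} = \frac{1}{2154 + \left(144 + 34\right)} = \frac{1}{2154 + 178} = \frac{1}{2332}$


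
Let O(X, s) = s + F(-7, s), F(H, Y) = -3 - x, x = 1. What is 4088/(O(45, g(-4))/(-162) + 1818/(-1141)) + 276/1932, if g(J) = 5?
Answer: -5289143015/2069599 ≈ -2555.6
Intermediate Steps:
F(H, Y) = -4 (F(H, Y) = -3 - 1*1 = -3 - 1 = -4)
O(X, s) = -4 + s (O(X, s) = s - 4 = -4 + s)
4088/(O(45, g(-4))/(-162) + 1818/(-1141)) + 276/1932 = 4088/((-4 + 5)/(-162) + 1818/(-1141)) + 276/1932 = 4088/(1*(-1/162) + 1818*(-1/1141)) + 276*(1/1932) = 4088/(-1/162 - 1818/1141) + ⅐ = 4088/(-295657/184842) + ⅐ = 4088*(-184842/295657) + ⅐ = -755634096/295657 + ⅐ = -5289143015/2069599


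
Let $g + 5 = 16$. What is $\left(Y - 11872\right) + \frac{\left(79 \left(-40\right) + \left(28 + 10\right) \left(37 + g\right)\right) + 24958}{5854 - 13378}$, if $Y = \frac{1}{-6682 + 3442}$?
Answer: $- \frac{8041369709}{677160} \approx -11875.0$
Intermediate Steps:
$g = 11$ ($g = -5 + 16 = 11$)
$Y = - \frac{1}{3240}$ ($Y = \frac{1}{-3240} = - \frac{1}{3240} \approx -0.00030864$)
$\left(Y - 11872\right) + \frac{\left(79 \left(-40\right) + \left(28 + 10\right) \left(37 + g\right)\right) + 24958}{5854 - 13378} = \left(- \frac{1}{3240} - 11872\right) + \frac{\left(79 \left(-40\right) + \left(28 + 10\right) \left(37 + 11\right)\right) + 24958}{5854 - 13378} = - \frac{38465281}{3240} + \frac{\left(-3160 + 38 \cdot 48\right) + 24958}{-7524} = - \frac{38465281}{3240} + \left(\left(-3160 + 1824\right) + 24958\right) \left(- \frac{1}{7524}\right) = - \frac{38465281}{3240} + \left(-1336 + 24958\right) \left(- \frac{1}{7524}\right) = - \frac{38465281}{3240} + 23622 \left(- \frac{1}{7524}\right) = - \frac{38465281}{3240} - \frac{3937}{1254} = - \frac{8041369709}{677160}$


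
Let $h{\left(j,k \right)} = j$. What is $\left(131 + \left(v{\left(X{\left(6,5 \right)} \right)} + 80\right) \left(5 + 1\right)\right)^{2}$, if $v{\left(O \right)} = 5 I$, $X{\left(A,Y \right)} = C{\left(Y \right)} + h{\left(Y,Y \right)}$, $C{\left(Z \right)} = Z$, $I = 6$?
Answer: $625681$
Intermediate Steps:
$X{\left(A,Y \right)} = 2 Y$ ($X{\left(A,Y \right)} = Y + Y = 2 Y$)
$v{\left(O \right)} = 30$ ($v{\left(O \right)} = 5 \cdot 6 = 30$)
$\left(131 + \left(v{\left(X{\left(6,5 \right)} \right)} + 80\right) \left(5 + 1\right)\right)^{2} = \left(131 + \left(30 + 80\right) \left(5 + 1\right)\right)^{2} = \left(131 + 110 \cdot 6\right)^{2} = \left(131 + 660\right)^{2} = 791^{2} = 625681$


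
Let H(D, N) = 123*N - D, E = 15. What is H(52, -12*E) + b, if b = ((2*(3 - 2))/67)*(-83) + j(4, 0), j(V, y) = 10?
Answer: -1486360/67 ≈ -22184.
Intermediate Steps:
H(D, N) = -D + 123*N
b = 504/67 (b = ((2*(3 - 2))/67)*(-83) + 10 = ((2*1)*(1/67))*(-83) + 10 = (2*(1/67))*(-83) + 10 = (2/67)*(-83) + 10 = -166/67 + 10 = 504/67 ≈ 7.5224)
H(52, -12*E) + b = (-1*52 + 123*(-12*15)) + 504/67 = (-52 + 123*(-180)) + 504/67 = (-52 - 22140) + 504/67 = -22192 + 504/67 = -1486360/67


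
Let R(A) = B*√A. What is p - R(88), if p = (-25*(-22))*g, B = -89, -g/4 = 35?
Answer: -77000 + 178*√22 ≈ -76165.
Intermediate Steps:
g = -140 (g = -4*35 = -140)
p = -77000 (p = -25*(-22)*(-140) = 550*(-140) = -77000)
R(A) = -89*√A
p - R(88) = -77000 - (-89)*√88 = -77000 - (-89)*2*√22 = -77000 - (-178)*√22 = -77000 + 178*√22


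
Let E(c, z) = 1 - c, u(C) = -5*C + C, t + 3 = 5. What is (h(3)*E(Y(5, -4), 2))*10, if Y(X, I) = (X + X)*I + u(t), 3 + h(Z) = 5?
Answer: 980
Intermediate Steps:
t = 2 (t = -3 + 5 = 2)
h(Z) = 2 (h(Z) = -3 + 5 = 2)
u(C) = -4*C
Y(X, I) = -8 + 2*I*X (Y(X, I) = (X + X)*I - 4*2 = (2*X)*I - 8 = 2*I*X - 8 = -8 + 2*I*X)
(h(3)*E(Y(5, -4), 2))*10 = (2*(1 - (-8 + 2*(-4)*5)))*10 = (2*(1 - (-8 - 40)))*10 = (2*(1 - 1*(-48)))*10 = (2*(1 + 48))*10 = (2*49)*10 = 98*10 = 980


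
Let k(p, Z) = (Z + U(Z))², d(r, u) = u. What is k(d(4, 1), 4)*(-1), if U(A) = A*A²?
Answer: -4624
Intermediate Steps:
U(A) = A³
k(p, Z) = (Z + Z³)²
k(d(4, 1), 4)*(-1) = (4²*(1 + 4²)²)*(-1) = (16*(1 + 16)²)*(-1) = (16*17²)*(-1) = (16*289)*(-1) = 4624*(-1) = -4624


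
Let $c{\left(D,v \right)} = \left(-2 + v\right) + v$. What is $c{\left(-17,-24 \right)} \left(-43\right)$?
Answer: $2150$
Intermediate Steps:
$c{\left(D,v \right)} = -2 + 2 v$
$c{\left(-17,-24 \right)} \left(-43\right) = \left(-2 + 2 \left(-24\right)\right) \left(-43\right) = \left(-2 - 48\right) \left(-43\right) = \left(-50\right) \left(-43\right) = 2150$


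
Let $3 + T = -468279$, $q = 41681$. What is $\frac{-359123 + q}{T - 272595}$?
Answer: $\frac{105814}{246959} \approx 0.42847$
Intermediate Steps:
$T = -468282$ ($T = -3 - 468279 = -468282$)
$\frac{-359123 + q}{T - 272595} = \frac{-359123 + 41681}{-468282 - 272595} = - \frac{317442}{-740877} = \left(-317442\right) \left(- \frac{1}{740877}\right) = \frac{105814}{246959}$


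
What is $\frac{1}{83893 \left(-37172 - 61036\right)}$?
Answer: $- \frac{1}{8238963744} \approx -1.2137 \cdot 10^{-10}$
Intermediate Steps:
$\frac{1}{83893 \left(-37172 - 61036\right)} = \frac{1}{83893 \left(-98208\right)} = \frac{1}{83893} \left(- \frac{1}{98208}\right) = - \frac{1}{8238963744}$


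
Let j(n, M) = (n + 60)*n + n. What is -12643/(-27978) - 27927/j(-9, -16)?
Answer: 43736585/727428 ≈ 60.125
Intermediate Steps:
j(n, M) = n + n*(60 + n) (j(n, M) = (60 + n)*n + n = n*(60 + n) + n = n + n*(60 + n))
-12643/(-27978) - 27927/j(-9, -16) = -12643/(-27978) - 27927*(-1/(9*(61 - 9))) = -12643*(-1/27978) - 27927/((-9*52)) = 12643/27978 - 27927/(-468) = 12643/27978 - 27927*(-1/468) = 12643/27978 + 3103/52 = 43736585/727428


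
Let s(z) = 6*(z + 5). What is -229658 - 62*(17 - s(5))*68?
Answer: -48370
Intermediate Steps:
s(z) = 30 + 6*z (s(z) = 6*(5 + z) = 30 + 6*z)
-229658 - 62*(17 - s(5))*68 = -229658 - 62*(17 - (30 + 6*5))*68 = -229658 - 62*(17 - (30 + 30))*68 = -229658 - 62*(17 - 1*60)*68 = -229658 - 62*(17 - 60)*68 = -229658 - 62*(-43)*68 = -229658 - (-2666)*68 = -229658 - 1*(-181288) = -229658 + 181288 = -48370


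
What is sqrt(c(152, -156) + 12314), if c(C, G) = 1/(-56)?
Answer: sqrt(9654162)/28 ≈ 110.97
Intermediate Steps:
c(C, G) = -1/56
sqrt(c(152, -156) + 12314) = sqrt(-1/56 + 12314) = sqrt(689583/56) = sqrt(9654162)/28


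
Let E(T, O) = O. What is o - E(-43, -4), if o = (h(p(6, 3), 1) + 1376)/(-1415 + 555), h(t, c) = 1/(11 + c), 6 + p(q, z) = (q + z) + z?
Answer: 24767/10320 ≈ 2.3999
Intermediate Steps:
p(q, z) = -6 + q + 2*z (p(q, z) = -6 + ((q + z) + z) = -6 + (q + 2*z) = -6 + q + 2*z)
o = -16513/10320 (o = (1/(11 + 1) + 1376)/(-1415 + 555) = (1/12 + 1376)/(-860) = (1/12 + 1376)*(-1/860) = (16513/12)*(-1/860) = -16513/10320 ≈ -1.6001)
o - E(-43, -4) = -16513/10320 - 1*(-4) = -16513/10320 + 4 = 24767/10320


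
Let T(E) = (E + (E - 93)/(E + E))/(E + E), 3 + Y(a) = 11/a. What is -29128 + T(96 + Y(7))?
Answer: -51059808363/1752976 ≈ -29128.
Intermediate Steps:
Y(a) = -3 + 11/a
T(E) = (E + (-93 + E)/(2*E))/(2*E) (T(E) = (E + (-93 + E)/((2*E)))/((2*E)) = (E + (-93 + E)*(1/(2*E)))*(1/(2*E)) = (E + (-93 + E)/(2*E))*(1/(2*E)) = (E + (-93 + E)/(2*E))/(2*E))
-29128 + T(96 + Y(7)) = -29128 + (-93 + (96 + (-3 + 11/7)) + 2*(96 + (-3 + 11/7))**2)/(4*(96 + (-3 + 11/7))**2) = -29128 + (-93 + (96 - 10/7) + 2*(96 - 10/7)**2)/(4*(96 - 10/7)**2) = -29128 + (-93 + 662/7 + 2*(662/7)**2)/(4*(662/7)**2) = -29128 + (1/4)*(49/438244)*(-93 + 662/7 + 2*(438244/49)) = -29128 + (1/4)*(49/438244)*(-93 + 662/7 + 876488/49) = -29128 + (1/4)*(49/438244)*(876565/49) = -29128 + 876565/1752976 = -51059808363/1752976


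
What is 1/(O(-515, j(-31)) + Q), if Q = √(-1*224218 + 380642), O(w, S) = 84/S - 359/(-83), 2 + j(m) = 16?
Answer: -71131/1076870487 + 13778*√39106/1076870487 ≈ 0.0024641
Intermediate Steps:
j(m) = 14 (j(m) = -2 + 16 = 14)
O(w, S) = 359/83 + 84/S (O(w, S) = 84/S - 359*(-1/83) = 84/S + 359/83 = 359/83 + 84/S)
Q = 2*√39106 (Q = √(-224218 + 380642) = √156424 = 2*√39106 ≈ 395.50)
1/(O(-515, j(-31)) + Q) = 1/((359/83 + 84/14) + 2*√39106) = 1/((359/83 + 84*(1/14)) + 2*√39106) = 1/((359/83 + 6) + 2*√39106) = 1/(857/83 + 2*√39106)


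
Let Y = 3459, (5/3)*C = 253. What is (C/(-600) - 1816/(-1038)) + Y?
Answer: 1795997693/519000 ≈ 3460.5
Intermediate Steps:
C = 759/5 (C = (3/5)*253 = 759/5 ≈ 151.80)
(C/(-600) - 1816/(-1038)) + Y = ((759/5)/(-600) - 1816/(-1038)) + 3459 = ((759/5)*(-1/600) - 1816*(-1/1038)) + 3459 = (-253/1000 + 908/519) + 3459 = 776693/519000 + 3459 = 1795997693/519000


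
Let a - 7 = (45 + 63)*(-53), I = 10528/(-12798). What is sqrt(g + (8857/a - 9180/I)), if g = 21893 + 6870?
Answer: sqrt(564920609574770337)/3761786 ≈ 199.80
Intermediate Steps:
I = -5264/6399 (I = 10528*(-1/12798) = -5264/6399 ≈ -0.82263)
a = -5717 (a = 7 + (45 + 63)*(-53) = 7 + 108*(-53) = 7 - 5724 = -5717)
g = 28763
sqrt(g + (8857/a - 9180/I)) = sqrt(28763 + (8857/(-5717) - 9180/(-5264/6399))) = sqrt(28763 + (8857*(-1/5717) - 9180*(-6399/5264))) = sqrt(28763 + (-8857/5717 + 14685705/1316)) = sqrt(28763 + 83946519673/7523572) = sqrt(300347021109/7523572) = sqrt(564920609574770337)/3761786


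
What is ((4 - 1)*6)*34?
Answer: 612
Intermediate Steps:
((4 - 1)*6)*34 = (3*6)*34 = 18*34 = 612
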